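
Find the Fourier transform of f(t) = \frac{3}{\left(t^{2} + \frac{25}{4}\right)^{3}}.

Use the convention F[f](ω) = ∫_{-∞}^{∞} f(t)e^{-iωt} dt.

F(ω) = \frac{3 \pi \left(25 \omega^{2} + 30 \left|{\omega}\right| + 12\right) e^{- \frac{5 \left|{\omega}\right|}{2}}}{3125}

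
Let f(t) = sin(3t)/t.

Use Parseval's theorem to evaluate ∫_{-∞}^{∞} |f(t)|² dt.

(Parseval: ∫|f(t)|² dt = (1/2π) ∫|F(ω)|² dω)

∫|f(t)|² dt = 3 \pi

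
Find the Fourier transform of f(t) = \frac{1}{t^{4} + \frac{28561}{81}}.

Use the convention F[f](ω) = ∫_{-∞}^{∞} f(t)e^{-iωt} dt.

F(ω) = \frac{27 \pi e^{- \frac{13 \sqrt{2} \left|{\omega}\right|}{6}} \sin{\left(\frac{13 \sqrt{2} \left|{\omega}\right|}{6} + \frac{\pi}{4} \right)}}{2197}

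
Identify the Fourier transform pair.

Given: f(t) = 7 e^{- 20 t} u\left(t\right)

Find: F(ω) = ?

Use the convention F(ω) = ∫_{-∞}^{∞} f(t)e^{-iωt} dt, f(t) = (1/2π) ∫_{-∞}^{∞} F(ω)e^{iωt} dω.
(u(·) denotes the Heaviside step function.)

F(ω) = \frac{7}{i \omega + 20}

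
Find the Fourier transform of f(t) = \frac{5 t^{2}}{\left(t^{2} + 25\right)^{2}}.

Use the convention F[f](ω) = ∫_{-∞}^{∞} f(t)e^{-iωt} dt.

F(ω) = \frac{\pi \left(1 - 5 \left|{\omega}\right|\right) e^{- 5 \left|{\omega}\right|}}{2}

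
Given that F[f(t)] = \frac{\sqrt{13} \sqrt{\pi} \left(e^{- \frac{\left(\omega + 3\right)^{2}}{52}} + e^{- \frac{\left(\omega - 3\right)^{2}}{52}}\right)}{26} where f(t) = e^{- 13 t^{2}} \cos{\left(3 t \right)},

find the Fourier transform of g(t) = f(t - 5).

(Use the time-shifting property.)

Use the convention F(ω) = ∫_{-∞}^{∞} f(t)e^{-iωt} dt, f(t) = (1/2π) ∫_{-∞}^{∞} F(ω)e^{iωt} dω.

F[g](ω) = \frac{\sqrt{13} \sqrt{\pi} \left(e^{\frac{3 \omega}{13}} + 1\right) e^{- \frac{\omega^{2}}{52} - \frac{3 \omega}{26} - 5 i \omega - \frac{9}{52}}}{26}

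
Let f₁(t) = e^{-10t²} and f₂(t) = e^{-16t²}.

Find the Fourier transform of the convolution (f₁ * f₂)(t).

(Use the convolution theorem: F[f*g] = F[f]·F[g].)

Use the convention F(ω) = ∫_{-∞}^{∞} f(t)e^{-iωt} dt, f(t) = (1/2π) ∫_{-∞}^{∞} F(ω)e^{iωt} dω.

F[f₁*f₂](ω) = \frac{\sqrt{10} \pi e^{- \frac{13 \omega^{2}}{320}}}{40}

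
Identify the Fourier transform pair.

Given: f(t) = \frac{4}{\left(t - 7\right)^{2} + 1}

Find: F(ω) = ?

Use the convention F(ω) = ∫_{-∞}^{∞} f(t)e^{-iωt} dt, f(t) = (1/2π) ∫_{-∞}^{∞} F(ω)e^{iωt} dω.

F(ω) = 4 \pi e^{- 7 i \omega - \left|{\omega}\right|}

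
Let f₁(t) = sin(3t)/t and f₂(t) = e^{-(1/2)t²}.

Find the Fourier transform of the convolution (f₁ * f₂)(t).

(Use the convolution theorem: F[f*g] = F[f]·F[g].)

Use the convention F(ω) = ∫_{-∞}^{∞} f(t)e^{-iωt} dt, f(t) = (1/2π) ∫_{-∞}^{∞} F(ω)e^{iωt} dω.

F[f₁*f₂](ω) = \begin{cases} \sqrt{2} \pi^{\frac{3}{2}} e^{- \frac{\omega^{2}}{2}} & \text{for}\: \omega > -3 \wedge \omega < 3 \\0 & \text{otherwise} \end{cases}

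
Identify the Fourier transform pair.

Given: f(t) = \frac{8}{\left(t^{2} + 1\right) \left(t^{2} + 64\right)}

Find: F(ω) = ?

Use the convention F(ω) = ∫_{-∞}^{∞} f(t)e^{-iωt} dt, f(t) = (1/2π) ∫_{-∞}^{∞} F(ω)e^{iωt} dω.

F(ω) = \frac{\pi \left(8 e^{7 \left|{\omega}\right|} - 1\right) e^{- 8 \left|{\omega}\right|}}{63}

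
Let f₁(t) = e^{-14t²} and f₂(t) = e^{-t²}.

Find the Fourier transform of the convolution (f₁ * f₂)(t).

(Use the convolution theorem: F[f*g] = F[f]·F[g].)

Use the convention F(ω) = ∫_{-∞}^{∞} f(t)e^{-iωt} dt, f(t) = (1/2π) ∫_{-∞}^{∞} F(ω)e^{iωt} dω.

F[f₁*f₂](ω) = \frac{\sqrt{14} \pi e^{- \frac{15 \omega^{2}}{56}}}{14}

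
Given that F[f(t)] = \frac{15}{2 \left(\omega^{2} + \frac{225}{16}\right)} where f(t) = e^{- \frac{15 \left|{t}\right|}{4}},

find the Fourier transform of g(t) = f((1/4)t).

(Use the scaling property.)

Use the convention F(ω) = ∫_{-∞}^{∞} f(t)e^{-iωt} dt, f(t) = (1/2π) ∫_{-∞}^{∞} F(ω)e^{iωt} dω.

F[g](ω) = \frac{480}{256 \omega^{2} + 225}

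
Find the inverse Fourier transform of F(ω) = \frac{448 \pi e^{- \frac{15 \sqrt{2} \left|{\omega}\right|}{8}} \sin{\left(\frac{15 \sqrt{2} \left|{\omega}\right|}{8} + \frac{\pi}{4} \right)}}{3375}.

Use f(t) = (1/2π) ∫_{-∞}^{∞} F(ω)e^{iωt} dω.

f(t) = \frac{7}{t^{4} + \frac{50625}{256}}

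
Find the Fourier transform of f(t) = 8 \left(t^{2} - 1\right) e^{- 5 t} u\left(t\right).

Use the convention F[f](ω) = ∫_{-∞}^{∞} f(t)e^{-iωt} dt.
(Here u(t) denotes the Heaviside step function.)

F(ω) = \frac{8 \left(2 i \omega - \left(i \omega + 5\right)^{3} + 10\right)}{\left(i \omega + 5\right)^{4}}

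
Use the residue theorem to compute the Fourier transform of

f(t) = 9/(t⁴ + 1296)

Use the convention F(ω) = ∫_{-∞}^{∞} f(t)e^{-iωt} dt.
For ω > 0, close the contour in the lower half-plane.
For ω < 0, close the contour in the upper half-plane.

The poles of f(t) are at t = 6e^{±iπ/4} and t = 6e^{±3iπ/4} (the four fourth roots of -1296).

Let g(z) = f(z)e^{-iωz}; for large |z| the factor e^{-iωz} decays in the lower half-plane when ω > 0 and in the upper half-plane when ω < 0.

Case ω > 0 (lower half-plane, clockwise contour ⇒ F(ω) = -2πi·ΣRes):
  Res_{z = - 3 \sqrt{2} - 3 \sqrt{2} i} g(z) = \frac{\sqrt{2} i \left(1 - i\right) e^{3 \sqrt{2} \omega \left(-1 + i\right)}}{192}
  Res_{z = 3 \sqrt{2} - 3 \sqrt{2} i} g(z) = \frac{\sqrt{2} i \left(1 + i\right) e^{- 3 \sqrt{2} \omega \left(1 + i\right)}}{192}
  F(ω) = -2πi·ΣRes = \frac{\sqrt{2} \pi \left(1 - i\right) \left(e^{6 \sqrt{2} i \omega} + i\right) e^{- 3 \sqrt{2} \omega \left(1 + i\right)}}{96} = \frac{\pi e^{- 3 \sqrt{2} \omega} \sin{\left(3 \sqrt{2} \omega + \frac{\pi}{4} \right)}}{24}

Case ω < 0 (upper half-plane, counterclockwise contour ⇒ F(ω) = +2πi·ΣRes):
  Res_{z = 3 \sqrt{2} + 3 \sqrt{2} i} g(z) = \frac{\sqrt{2} i \left(-1 + i\right) e^{3 \sqrt{2} \omega \left(1 - i\right)}}{192}
  Res_{z = - 3 \sqrt{2} + 3 \sqrt{2} i} g(z) = \frac{\sqrt{2} \left(1 - i\right) e^{3 \sqrt{2} \omega \left(1 + i\right)}}{192}
  F(ω) = 2πi·ΣRes = - \frac{\sqrt{2} i \pi \left(i \left(1 - i\right) e^{3 \sqrt{2} \omega \left(1 - i\right)} - \left(1 - i\right) e^{3 \sqrt{2} \omega \left(1 + i\right)}\right)}{96} = \frac{\pi e^{3 \sqrt{2} \omega} \cos{\left(3 \sqrt{2} \omega + \frac{\pi}{4} \right)}}{24}

Both cases combine into a single formula in |ω|:

F(ω) = \frac{\pi e^{- 3 \sqrt{2} \left|{\omega}\right|} \sin{\left(3 \sqrt{2} \left|{\omega}\right| + \frac{\pi}{4} \right)}}{24}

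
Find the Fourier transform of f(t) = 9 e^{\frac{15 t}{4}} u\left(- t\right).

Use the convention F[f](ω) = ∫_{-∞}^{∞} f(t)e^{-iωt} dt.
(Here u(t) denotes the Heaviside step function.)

F(ω) = - \frac{36}{4 i \omega - 15}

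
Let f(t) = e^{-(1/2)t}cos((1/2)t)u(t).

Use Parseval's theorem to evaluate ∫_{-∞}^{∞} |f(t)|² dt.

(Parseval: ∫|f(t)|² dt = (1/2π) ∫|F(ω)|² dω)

∫|f(t)|² dt = \frac{3}{4}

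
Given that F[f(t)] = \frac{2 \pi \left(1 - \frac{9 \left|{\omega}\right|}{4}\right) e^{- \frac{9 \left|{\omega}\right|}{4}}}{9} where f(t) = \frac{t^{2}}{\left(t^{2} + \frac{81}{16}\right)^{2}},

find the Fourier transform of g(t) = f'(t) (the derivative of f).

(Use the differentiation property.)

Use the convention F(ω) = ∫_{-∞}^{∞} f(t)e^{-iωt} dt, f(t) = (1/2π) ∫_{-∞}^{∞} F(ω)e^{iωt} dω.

F[g](ω) = \frac{i \pi \omega \left(4 - 9 \left|{\omega}\right|\right) e^{- \frac{9 \left|{\omega}\right|}{4}}}{18}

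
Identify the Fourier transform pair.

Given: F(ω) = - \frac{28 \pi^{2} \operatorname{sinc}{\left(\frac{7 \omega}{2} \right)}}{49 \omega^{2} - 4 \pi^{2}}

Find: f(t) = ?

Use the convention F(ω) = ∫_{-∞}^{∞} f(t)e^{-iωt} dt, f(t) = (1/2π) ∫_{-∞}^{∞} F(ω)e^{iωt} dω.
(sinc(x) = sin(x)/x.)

f(t) = 2 \left(\begin{cases} \frac{\cos{\left(\frac{2 \pi t}{7} \right)}}{2} + \frac{1}{2} & \text{for}\: \left|{t}\right| < \frac{7}{2} \\0 & \text{otherwise} \end{cases}\right)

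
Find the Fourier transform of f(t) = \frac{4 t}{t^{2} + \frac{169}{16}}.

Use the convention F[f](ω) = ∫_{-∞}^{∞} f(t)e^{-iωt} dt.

F(ω) = - 4 i \pi e^{- \frac{13 \left|{\omega}\right|}{4}} \operatorname{sign}{\left(\omega \right)}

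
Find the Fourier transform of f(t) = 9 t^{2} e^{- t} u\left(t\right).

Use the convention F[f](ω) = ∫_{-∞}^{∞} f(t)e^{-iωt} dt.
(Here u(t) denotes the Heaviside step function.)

F(ω) = \frac{18}{\left(i \omega + 1\right)^{3}}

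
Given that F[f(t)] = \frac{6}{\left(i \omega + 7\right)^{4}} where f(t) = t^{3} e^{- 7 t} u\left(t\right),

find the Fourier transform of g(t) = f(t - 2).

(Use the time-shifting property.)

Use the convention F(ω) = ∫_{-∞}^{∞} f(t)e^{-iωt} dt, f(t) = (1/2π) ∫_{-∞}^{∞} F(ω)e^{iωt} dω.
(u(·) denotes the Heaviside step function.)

F[g](ω) = \frac{6 e^{- 2 i \omega}}{\left(i \omega + 7\right)^{4}}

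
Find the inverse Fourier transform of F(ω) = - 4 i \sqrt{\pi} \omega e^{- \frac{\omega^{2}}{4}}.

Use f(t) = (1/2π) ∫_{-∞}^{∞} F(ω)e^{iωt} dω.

f(t) = 8 t e^{- t^{2}}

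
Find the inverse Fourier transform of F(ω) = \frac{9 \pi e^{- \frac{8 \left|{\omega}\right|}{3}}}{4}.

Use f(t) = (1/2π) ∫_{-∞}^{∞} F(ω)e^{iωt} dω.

f(t) = \frac{6}{t^{2} + \frac{64}{9}}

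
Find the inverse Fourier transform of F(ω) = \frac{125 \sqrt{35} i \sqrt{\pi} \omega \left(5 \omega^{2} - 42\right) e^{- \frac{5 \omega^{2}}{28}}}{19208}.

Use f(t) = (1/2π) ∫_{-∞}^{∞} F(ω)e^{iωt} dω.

f(t) = 5 t^{3} e^{- \frac{7 t^{2}}{5}}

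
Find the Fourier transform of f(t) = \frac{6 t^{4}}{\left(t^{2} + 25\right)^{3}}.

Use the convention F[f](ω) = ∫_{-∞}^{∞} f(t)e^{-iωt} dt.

F(ω) = \frac{3 \pi \left(25 \omega^{2} - 25 \left|{\omega}\right| + 3\right) e^{- 5 \left|{\omega}\right|}}{20}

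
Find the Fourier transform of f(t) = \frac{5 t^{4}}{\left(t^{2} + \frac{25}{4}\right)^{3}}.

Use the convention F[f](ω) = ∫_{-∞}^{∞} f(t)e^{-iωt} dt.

F(ω) = \frac{\pi \left(25 \omega^{2} - 50 \left|{\omega}\right| + 12\right) e^{- \frac{5 \left|{\omega}\right|}{2}}}{16}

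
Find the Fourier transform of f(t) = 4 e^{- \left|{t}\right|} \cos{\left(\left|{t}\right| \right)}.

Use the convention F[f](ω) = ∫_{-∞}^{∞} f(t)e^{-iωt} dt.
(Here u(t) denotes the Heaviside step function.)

F(ω) = \frac{8 \left(\omega^{2} + 2\right)}{\omega^{4} + 4}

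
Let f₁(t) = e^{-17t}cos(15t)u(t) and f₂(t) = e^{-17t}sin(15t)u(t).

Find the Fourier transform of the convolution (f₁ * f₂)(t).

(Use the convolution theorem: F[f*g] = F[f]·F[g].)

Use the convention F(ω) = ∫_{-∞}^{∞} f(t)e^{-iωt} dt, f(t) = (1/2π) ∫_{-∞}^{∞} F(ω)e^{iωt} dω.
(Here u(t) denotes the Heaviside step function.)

F[f₁*f₂](ω) = \frac{15 \left(i \omega + 17\right)}{\left(\left(i \omega + 17\right)^{2} + 225\right)^{2}}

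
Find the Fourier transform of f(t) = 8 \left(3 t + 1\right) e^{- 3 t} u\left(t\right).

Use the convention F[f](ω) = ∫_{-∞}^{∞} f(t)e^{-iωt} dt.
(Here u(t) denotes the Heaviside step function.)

F(ω) = \frac{8 \left(- i \omega - 6\right)}{\omega^{2} - 6 i \omega - 9}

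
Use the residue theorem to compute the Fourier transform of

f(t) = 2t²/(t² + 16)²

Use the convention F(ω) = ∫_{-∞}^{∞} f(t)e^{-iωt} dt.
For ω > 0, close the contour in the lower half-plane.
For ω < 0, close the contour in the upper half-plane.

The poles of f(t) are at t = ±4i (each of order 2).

Let g(z) = f(z)e^{-iωz}; for large |z| the factor e^{-iωz} decays in the lower half-plane when ω > 0 and in the upper half-plane when ω < 0.

Case ω > 0 (lower half-plane, clockwise contour ⇒ F(ω) = -2πi·ΣRes):
  Res_{z = - 4 i} g(z) = \frac{i \left(1 - 4 \omega\right) e^{- 4 \omega}}{8} (pole of order 2)
  F(ω) = -2πi·ΣRes = \frac{\pi \left(1 - 4 \omega\right) e^{- 4 \omega}}{4}

Case ω < 0 (upper half-plane, counterclockwise contour ⇒ F(ω) = +2πi·ΣRes):
  Res_{z = 4 i} g(z) = \frac{i \left(- 4 \omega - 1\right) e^{4 \omega}}{8} (pole of order 2)
  F(ω) = 2πi·ΣRes = \frac{\pi \left(4 \omega + 1\right) e^{4 \omega}}{4}

Both cases combine into a single formula in |ω|:

F(ω) = \frac{\pi \left(1 - 4 \left|{\omega}\right|\right) e^{- 4 \left|{\omega}\right|}}{4}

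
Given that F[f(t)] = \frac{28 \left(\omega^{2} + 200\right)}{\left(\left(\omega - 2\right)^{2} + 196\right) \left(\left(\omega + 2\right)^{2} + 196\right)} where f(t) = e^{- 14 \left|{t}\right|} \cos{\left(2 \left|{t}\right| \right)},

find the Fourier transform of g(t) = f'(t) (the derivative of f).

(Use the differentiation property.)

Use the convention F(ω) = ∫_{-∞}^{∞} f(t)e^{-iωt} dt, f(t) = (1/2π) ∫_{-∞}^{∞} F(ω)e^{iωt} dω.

F[g](ω) = \frac{28 i \omega \left(\omega^{2} + 200\right)}{\omega^{4} + 384 \omega^{2} + 40000}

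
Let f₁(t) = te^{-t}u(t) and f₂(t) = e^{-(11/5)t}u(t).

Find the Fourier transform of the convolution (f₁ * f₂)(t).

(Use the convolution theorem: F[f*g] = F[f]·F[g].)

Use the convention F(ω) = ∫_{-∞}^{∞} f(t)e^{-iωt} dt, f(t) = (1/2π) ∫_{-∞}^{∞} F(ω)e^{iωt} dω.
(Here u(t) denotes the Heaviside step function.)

F[f₁*f₂](ω) = \frac{5}{\left(i \omega + 1\right)^{2} \left(5 i \omega + 11\right)}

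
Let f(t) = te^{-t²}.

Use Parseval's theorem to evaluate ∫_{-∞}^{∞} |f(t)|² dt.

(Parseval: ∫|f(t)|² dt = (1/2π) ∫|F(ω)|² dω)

∫|f(t)|² dt = \frac{\sqrt{2} \sqrt{\pi}}{8}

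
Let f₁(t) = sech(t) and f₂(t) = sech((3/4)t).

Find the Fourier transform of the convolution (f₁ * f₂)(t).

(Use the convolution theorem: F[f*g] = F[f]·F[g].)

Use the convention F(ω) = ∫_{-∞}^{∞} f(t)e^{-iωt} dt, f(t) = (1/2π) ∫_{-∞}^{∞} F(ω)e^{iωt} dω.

F[f₁*f₂](ω) = \frac{4 \pi^{2}}{3 \cosh{\left(\frac{\pi \omega}{2} \right)} \cosh{\left(\frac{2 \pi \omega}{3} \right)}}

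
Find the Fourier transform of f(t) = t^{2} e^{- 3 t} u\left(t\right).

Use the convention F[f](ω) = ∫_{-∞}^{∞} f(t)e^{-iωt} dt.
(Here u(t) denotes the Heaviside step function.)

F(ω) = \frac{2}{\left(i \omega + 3\right)^{3}}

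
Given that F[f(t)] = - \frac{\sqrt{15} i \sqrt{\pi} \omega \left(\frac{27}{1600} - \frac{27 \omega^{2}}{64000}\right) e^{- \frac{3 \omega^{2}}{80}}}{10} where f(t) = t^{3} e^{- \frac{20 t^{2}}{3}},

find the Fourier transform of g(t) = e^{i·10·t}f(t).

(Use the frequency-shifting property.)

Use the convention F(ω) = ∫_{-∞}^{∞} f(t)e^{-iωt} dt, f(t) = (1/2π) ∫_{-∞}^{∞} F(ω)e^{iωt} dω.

F[g](ω) = \frac{27 \sqrt{15} i \sqrt{\pi} \left(\omega - 10\right) \left(\left(\omega - 10\right)^{2} - 40\right) e^{- \frac{3 \left(\omega - 10\right)^{2}}{80}}}{640000}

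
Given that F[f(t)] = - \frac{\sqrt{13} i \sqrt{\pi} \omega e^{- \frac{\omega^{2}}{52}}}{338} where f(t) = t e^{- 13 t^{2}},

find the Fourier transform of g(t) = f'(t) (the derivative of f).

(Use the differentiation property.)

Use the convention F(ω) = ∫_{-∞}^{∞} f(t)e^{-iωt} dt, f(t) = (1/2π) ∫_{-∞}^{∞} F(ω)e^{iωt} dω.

F[g](ω) = \frac{\sqrt{13} \sqrt{\pi} \omega^{2} e^{- \frac{\omega^{2}}{52}}}{338}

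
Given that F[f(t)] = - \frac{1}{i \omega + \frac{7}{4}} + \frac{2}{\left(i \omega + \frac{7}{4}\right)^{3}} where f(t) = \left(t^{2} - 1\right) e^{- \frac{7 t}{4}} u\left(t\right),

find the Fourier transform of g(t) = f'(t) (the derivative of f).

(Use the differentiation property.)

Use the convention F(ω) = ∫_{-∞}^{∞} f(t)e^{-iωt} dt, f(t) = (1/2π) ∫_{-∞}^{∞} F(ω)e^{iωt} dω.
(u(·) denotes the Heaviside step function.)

F[g](ω) = \frac{4 i \omega \left(128 i \omega - \left(4 i \omega + 7\right)^{3} + 224\right)}{\left(4 i \omega + 7\right)^{4}}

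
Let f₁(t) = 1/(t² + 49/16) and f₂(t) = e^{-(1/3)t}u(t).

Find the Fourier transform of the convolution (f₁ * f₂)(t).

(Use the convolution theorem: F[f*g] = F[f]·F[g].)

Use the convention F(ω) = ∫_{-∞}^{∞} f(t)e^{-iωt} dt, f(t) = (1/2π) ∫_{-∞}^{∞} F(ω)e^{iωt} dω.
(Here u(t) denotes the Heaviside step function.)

F[f₁*f₂](ω) = \frac{12 \pi e^{- \frac{7 \left|{\omega}\right|}{4}}}{7 \left(3 i \omega + 1\right)}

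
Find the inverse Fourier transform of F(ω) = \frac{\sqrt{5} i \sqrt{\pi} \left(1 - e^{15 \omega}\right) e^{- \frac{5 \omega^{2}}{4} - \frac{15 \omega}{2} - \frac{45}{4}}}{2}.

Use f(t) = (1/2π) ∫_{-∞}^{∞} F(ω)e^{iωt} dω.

f(t) = e^{- \frac{t^{2}}{5}} \sin{\left(3 t \right)}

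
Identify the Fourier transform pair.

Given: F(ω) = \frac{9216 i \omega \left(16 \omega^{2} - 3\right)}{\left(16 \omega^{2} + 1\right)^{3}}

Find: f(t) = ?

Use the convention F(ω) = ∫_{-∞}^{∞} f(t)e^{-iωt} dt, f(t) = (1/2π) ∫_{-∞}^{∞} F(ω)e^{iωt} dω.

f(t) = 9 t e^{- \frac{\left|{t}\right|}{4}} \left|{t}\right|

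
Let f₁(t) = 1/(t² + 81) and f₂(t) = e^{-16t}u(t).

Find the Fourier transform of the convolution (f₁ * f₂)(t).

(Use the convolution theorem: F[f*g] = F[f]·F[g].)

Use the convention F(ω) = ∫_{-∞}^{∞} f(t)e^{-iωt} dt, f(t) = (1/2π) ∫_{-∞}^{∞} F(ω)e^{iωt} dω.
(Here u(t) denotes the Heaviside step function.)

F[f₁*f₂](ω) = \frac{\pi e^{- 9 \left|{\omega}\right|}}{9 \left(i \omega + 16\right)}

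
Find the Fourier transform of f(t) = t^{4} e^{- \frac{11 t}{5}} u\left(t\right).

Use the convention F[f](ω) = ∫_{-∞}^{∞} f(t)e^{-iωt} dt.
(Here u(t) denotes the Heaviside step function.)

F(ω) = \frac{75000}{\left(5 i \omega + 11\right)^{5}}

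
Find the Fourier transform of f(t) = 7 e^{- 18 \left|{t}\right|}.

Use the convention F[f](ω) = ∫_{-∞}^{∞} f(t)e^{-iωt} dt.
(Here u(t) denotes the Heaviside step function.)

F(ω) = \frac{252}{\omega^{2} + 324}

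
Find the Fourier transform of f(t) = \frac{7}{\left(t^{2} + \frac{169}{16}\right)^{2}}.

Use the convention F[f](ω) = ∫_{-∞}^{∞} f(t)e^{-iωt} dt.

F(ω) = \frac{56 \pi \left(13 \left|{\omega}\right| + 4\right) e^{- \frac{13 \left|{\omega}\right|}{4}}}{2197}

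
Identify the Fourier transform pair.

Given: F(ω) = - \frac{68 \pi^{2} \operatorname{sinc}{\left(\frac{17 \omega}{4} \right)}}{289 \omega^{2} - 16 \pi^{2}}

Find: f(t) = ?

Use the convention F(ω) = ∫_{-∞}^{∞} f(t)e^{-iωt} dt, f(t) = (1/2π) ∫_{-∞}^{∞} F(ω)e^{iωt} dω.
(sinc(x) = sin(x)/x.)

f(t) = \begin{cases} \cos^{2}{\left(\frac{2 \pi t}{17} \right)} & \text{for}\: \left|{t}\right| < \frac{17}{4} \\0 & \text{otherwise} \end{cases}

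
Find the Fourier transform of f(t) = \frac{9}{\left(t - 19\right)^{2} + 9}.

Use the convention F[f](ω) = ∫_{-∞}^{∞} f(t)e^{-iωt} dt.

F(ω) = 3 \pi e^{- 19 i \omega - 3 \left|{\omega}\right|}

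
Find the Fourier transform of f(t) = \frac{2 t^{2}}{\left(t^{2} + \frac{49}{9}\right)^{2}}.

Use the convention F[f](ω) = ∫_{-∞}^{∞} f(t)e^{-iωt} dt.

F(ω) = \frac{\pi \left(3 - 7 \left|{\omega}\right|\right) e^{- \frac{7 \left|{\omega}\right|}{3}}}{7}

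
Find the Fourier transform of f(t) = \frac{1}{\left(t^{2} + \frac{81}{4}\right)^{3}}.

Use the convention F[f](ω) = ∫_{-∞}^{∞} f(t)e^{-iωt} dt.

F(ω) = \frac{\pi \left(27 \omega^{2} + 18 \left|{\omega}\right| + 4\right) e^{- \frac{9 \left|{\omega}\right|}{2}}}{19683}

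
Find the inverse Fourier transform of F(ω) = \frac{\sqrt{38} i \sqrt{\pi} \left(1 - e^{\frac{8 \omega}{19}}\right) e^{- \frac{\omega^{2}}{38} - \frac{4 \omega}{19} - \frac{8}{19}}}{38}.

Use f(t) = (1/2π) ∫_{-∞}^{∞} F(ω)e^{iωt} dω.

f(t) = e^{- \frac{19 t^{2}}{2}} \sin{\left(4 t \right)}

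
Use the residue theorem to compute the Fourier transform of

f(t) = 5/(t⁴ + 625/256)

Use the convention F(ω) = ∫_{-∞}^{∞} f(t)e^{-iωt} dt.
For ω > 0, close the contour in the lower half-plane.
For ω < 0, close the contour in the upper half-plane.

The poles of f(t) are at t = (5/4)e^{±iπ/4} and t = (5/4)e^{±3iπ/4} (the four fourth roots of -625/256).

Let g(z) = f(z)e^{-iωz}; for large |z| the factor e^{-iωz} decays in the lower half-plane when ω > 0 and in the upper half-plane when ω < 0.

Case ω > 0 (lower half-plane, clockwise contour ⇒ F(ω) = -2πi·ΣRes):
  Res_{z = - \frac{5 \sqrt{2}}{8} - \frac{5 \sqrt{2} i}{8}} g(z) = \frac{8 \sqrt{2} \left(1 + i\right) e^{\frac{5 \sqrt{2} \omega \left(-1 + i\right)}{8}}}{25}
  Res_{z = \frac{5 \sqrt{2}}{8} - \frac{5 \sqrt{2} i}{8}} g(z) = \frac{8 \sqrt{2} \left(-1 + i\right) e^{- \frac{5 \sqrt{2} \omega \left(1 + i\right)}{8}}}{25}
  F(ω) = -2πi·ΣRes = \frac{16 \sqrt{2} \pi \left(\left(1 - i\right) e^{\frac{5 \sqrt{2} i \omega}{4}} + 1 + i\right) e^{- \frac{5 \sqrt{2} \omega \left(1 + i\right)}{8}}}{25} = \frac{64 \pi e^{- \frac{5 \sqrt{2} \omega}{8}} \sin{\left(\frac{5 \sqrt{2} \omega}{8} + \frac{\pi}{4} \right)}}{25}

Case ω < 0 (upper half-plane, counterclockwise contour ⇒ F(ω) = +2πi·ΣRes):
  Res_{z = \frac{5 \sqrt{2}}{8} + \frac{5 \sqrt{2} i}{8}} g(z) = - \frac{8 \sqrt{2} \left(1 + i\right) e^{\frac{5 \sqrt{2} \omega \left(1 - i\right)}{8}}}{25}
  Res_{z = - \frac{5 \sqrt{2}}{8} + \frac{5 \sqrt{2} i}{8}} g(z) = \frac{8 \sqrt{2} \left(1 - i\right) e^{\frac{5 \sqrt{2} \omega \left(1 + i\right)}{8}}}{25}
  F(ω) = 2πi·ΣRes = - \frac{16 \sqrt{2} i \pi \left(\left(1 + i\right) e^{\frac{5 \sqrt{2} \omega \left(1 - i\right)}{8}} - \left(1 - i\right) e^{\frac{5 \sqrt{2} \omega \left(1 + i\right)}{8}}\right)}{25} = \frac{64 \pi e^{\frac{5 \sqrt{2} \omega}{8}} \cos{\left(\frac{5 \sqrt{2} \omega}{8} + \frac{\pi}{4} \right)}}{25}

Both cases combine into a single formula in |ω|:

F(ω) = \frac{64 \pi e^{- \frac{5 \sqrt{2} \left|{\omega}\right|}{8}} \sin{\left(\frac{5 \sqrt{2} \left|{\omega}\right|}{8} + \frac{\pi}{4} \right)}}{25}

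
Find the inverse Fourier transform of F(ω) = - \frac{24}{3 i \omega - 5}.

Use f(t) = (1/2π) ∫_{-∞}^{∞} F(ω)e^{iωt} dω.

f(t) = 8 e^{\frac{5 t}{3}} u\left(- t\right)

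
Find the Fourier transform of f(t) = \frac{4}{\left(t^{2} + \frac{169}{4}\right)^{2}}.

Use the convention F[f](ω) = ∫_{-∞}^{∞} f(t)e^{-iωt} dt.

F(ω) = \frac{8 \pi \left(13 \left|{\omega}\right| + 2\right) e^{- \frac{13 \left|{\omega}\right|}{2}}}{2197}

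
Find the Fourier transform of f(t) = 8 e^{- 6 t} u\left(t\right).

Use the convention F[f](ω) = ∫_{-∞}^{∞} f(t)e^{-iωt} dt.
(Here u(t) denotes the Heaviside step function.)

F(ω) = \frac{8}{i \omega + 6}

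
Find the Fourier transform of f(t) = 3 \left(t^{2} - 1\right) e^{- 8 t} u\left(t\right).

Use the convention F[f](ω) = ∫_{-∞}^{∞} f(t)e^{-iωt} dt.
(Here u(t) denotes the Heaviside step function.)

F(ω) = \frac{3 \left(2 i \omega - \left(i \omega + 8\right)^{3} + 16\right)}{\left(i \omega + 8\right)^{4}}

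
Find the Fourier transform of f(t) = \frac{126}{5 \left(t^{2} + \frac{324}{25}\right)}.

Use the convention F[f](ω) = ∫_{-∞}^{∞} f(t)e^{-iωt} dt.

F(ω) = 7 \pi e^{- \frac{18 \left|{\omega}\right|}{5}}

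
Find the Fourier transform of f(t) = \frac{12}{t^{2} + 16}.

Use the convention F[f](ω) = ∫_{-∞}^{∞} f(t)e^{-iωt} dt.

F(ω) = 3 \pi e^{- 4 \left|{\omega}\right|}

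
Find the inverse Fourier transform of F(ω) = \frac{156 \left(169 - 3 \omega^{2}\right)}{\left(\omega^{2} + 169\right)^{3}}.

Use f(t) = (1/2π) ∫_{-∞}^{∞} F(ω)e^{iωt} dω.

f(t) = 3 t^{2} e^{- 13 \left|{t}\right|}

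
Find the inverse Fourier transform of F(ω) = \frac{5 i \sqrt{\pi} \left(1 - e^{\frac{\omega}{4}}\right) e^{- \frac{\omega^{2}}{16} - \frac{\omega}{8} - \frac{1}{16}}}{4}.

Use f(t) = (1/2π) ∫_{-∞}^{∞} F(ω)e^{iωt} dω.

f(t) = 5 e^{- 4 t^{2}} \sin{\left(t \right)}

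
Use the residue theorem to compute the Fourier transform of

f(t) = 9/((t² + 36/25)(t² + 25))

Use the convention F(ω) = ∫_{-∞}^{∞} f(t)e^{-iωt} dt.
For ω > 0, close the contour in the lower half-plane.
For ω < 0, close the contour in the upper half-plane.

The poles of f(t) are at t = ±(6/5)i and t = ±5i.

Let g(z) = f(z)e^{-iωz}; for large |z| the factor e^{-iωz} decays in the lower half-plane when ω > 0 and in the upper half-plane when ω < 0.

Case ω > 0 (lower half-plane, clockwise contour ⇒ F(ω) = -2πi·ΣRes):
  Res_{z = - \frac{6 i}{5}} g(z) = \frac{375 i e^{- \frac{6 \omega}{5}}}{2356}
  Res_{z = - 5 i} g(z) = - \frac{45 i e^{- 5 \omega}}{1178}
  F(ω) = -2πi·ΣRes = - \frac{45 \pi e^{- 5 \omega}}{589} + \frac{375 \pi e^{- \frac{6 \omega}{5}}}{1178}

Case ω < 0 (upper half-plane, counterclockwise contour ⇒ F(ω) = +2πi·ΣRes):
  Res_{z = \frac{6 i}{5}} g(z) = - \frac{375 i e^{\frac{6 \omega}{5}}}{2356}
  Res_{z = 5 i} g(z) = \frac{45 i e^{5 \omega}}{1178}
  F(ω) = 2πi·ΣRes = \frac{15 \pi \left(25 e^{\frac{6 \omega}{5}} - 6 e^{5 \omega}\right)}{1178}

Both cases combine into a single formula in |ω|:

F(ω) = - \frac{45 \pi e^{- 5 \left|{\omega}\right|}}{589} + \frac{375 \pi e^{- \frac{6 \left|{\omega}\right|}{5}}}{1178}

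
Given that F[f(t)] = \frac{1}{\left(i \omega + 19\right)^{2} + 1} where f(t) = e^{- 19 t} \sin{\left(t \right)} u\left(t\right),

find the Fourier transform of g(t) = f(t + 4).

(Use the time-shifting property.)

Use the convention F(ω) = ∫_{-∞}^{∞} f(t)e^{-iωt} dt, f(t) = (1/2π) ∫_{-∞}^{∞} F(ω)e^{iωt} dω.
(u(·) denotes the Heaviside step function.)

F[g](ω) = \frac{e^{4 i \omega}}{\left(i \omega + 19\right)^{2} + 1}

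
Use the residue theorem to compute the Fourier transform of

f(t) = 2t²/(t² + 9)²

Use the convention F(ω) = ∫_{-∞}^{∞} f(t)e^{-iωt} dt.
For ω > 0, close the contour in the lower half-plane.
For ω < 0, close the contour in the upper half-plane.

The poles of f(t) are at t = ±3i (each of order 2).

Let g(z) = f(z)e^{-iωz}; for large |z| the factor e^{-iωz} decays in the lower half-plane when ω > 0 and in the upper half-plane when ω < 0.

Case ω > 0 (lower half-plane, clockwise contour ⇒ F(ω) = -2πi·ΣRes):
  Res_{z = - 3 i} g(z) = \frac{i \left(1 - 3 \omega\right) e^{- 3 \omega}}{6} (pole of order 2)
  F(ω) = -2πi·ΣRes = \frac{\pi \left(1 - 3 \omega\right) e^{- 3 \omega}}{3}

Case ω < 0 (upper half-plane, counterclockwise contour ⇒ F(ω) = +2πi·ΣRes):
  Res_{z = 3 i} g(z) = \frac{i \left(- 3 \omega - 1\right) e^{3 \omega}}{6} (pole of order 2)
  F(ω) = 2πi·ΣRes = \frac{\pi \left(3 \omega + 1\right) e^{3 \omega}}{3}

Both cases combine into a single formula in |ω|:

F(ω) = \frac{\pi \left(1 - 3 \left|{\omega}\right|\right) e^{- 3 \left|{\omega}\right|}}{3}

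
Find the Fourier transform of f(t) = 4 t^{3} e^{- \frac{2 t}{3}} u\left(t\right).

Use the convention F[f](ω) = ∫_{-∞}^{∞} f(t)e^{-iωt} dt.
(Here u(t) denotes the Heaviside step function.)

F(ω) = \frac{1944}{\left(3 i \omega + 2\right)^{4}}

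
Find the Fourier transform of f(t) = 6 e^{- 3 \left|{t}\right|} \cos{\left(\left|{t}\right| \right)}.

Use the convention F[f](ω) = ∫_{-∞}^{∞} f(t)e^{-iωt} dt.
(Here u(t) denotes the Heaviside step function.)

F(ω) = \frac{36 \left(\omega^{2} + 10\right)}{\omega^{4} + 16 \omega^{2} + 100}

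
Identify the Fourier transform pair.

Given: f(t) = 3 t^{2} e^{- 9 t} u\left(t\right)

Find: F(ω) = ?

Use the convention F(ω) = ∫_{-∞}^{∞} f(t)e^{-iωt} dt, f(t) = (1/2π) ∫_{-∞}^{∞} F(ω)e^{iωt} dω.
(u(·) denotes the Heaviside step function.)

F(ω) = \frac{6}{\left(i \omega + 9\right)^{3}}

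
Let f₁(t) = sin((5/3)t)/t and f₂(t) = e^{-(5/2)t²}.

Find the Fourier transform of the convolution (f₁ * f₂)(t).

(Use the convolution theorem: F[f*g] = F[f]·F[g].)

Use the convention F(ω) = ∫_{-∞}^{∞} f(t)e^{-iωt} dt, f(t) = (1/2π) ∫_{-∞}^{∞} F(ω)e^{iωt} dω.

F[f₁*f₂](ω) = \begin{cases} \frac{\sqrt{10} \pi^{\frac{3}{2}} e^{- \frac{\omega^{2}}{10}}}{5} & \text{for}\: \omega > - \frac{5}{3} \wedge \omega < \frac{5}{3} \\0 & \text{otherwise} \end{cases}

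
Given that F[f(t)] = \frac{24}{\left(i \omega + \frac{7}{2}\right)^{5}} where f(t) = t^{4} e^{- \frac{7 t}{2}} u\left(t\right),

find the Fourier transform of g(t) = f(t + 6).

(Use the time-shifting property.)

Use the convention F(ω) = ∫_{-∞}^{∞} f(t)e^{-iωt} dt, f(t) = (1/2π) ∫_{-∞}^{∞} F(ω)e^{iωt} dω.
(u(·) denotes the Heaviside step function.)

F[g](ω) = \frac{768 e^{6 i \omega}}{\left(2 i \omega + 7\right)^{5}}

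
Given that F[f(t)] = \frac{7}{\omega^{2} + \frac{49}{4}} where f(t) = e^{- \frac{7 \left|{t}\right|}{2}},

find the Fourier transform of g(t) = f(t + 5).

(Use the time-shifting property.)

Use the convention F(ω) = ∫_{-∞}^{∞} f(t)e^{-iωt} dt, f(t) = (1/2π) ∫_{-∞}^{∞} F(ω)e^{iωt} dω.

F[g](ω) = \frac{28 e^{5 i \omega}}{4 \omega^{2} + 49}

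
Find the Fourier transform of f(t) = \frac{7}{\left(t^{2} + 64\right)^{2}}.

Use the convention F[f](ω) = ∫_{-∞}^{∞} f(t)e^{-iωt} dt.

F(ω) = \frac{7 \pi \left(8 \left|{\omega}\right| + 1\right) e^{- 8 \left|{\omega}\right|}}{1024}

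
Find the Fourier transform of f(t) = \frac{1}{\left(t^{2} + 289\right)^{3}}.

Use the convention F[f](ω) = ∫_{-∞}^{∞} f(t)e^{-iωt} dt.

F(ω) = \frac{\pi \left(289 \omega^{2} + 51 \left|{\omega}\right| + 3\right) e^{- 17 \left|{\omega}\right|}}{11358856}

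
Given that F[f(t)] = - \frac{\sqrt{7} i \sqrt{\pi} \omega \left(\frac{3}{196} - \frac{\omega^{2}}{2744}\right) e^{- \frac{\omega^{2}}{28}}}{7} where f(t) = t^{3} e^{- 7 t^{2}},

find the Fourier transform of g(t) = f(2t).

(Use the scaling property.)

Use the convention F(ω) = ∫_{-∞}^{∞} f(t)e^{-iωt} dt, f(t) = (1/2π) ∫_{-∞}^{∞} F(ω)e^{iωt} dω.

F[g](ω) = \frac{\sqrt{7} i \sqrt{\pi} \omega \left(\omega^{2} - 168\right) e^{- \frac{\omega^{2}}{112}}}{307328}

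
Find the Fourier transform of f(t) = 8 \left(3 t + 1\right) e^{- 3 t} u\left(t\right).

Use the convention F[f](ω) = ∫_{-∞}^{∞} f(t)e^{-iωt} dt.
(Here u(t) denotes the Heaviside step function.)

F(ω) = \frac{8 \left(- i \omega - 6\right)}{\omega^{2} - 6 i \omega - 9}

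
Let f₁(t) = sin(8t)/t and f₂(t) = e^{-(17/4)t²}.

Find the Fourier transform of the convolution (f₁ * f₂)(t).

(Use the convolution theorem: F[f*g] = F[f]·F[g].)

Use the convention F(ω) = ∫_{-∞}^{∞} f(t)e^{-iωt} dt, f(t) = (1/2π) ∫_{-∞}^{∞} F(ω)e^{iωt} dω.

F[f₁*f₂](ω) = \begin{cases} \frac{2 \sqrt{17} \pi^{\frac{3}{2}} e^{- \frac{\omega^{2}}{17}}}{17} & \text{for}\: \omega > -8 \wedge \omega < 8 \\0 & \text{otherwise} \end{cases}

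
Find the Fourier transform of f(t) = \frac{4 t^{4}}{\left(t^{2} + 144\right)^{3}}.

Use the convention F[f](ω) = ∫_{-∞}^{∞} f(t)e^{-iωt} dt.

F(ω) = \frac{\pi \left(48 \omega^{2} - 20 \left|{\omega}\right| + 1\right) e^{- 12 \left|{\omega}\right|}}{8}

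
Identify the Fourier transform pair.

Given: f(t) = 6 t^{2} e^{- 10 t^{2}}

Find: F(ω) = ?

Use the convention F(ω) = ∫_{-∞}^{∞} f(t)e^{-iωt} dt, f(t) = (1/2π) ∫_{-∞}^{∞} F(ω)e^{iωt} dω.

F(ω) = \frac{3 \sqrt{10} \sqrt{\pi} \left(20 - \omega^{2}\right) e^{- \frac{\omega^{2}}{40}}}{2000}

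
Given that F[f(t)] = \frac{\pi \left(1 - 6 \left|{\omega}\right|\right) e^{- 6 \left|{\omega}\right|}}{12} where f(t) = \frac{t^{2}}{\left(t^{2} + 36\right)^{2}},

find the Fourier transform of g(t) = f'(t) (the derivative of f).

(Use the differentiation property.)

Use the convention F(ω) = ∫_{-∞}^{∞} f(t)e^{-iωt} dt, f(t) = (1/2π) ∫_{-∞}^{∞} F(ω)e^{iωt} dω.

F[g](ω) = \frac{i \pi \omega \left(1 - 6 \left|{\omega}\right|\right) e^{- 6 \left|{\omega}\right|}}{12}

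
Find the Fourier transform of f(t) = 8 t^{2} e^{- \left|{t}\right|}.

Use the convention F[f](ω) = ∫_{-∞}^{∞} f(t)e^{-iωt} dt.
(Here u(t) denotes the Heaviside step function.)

F(ω) = \frac{32 \left(1 - 3 \omega^{2}\right)}{\left(\omega^{2} + 1\right)^{3}}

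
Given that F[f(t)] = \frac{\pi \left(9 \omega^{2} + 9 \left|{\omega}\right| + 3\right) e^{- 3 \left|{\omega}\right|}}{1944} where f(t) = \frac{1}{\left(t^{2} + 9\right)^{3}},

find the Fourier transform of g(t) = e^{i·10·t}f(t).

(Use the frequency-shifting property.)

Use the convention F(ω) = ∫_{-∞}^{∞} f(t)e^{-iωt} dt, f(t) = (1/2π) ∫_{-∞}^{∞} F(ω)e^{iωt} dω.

F[g](ω) = \frac{\pi \left(3 \left(\omega - 10\right)^{2} + 3 \left|{\omega - 10}\right| + 1\right) e^{- 3 \left|{\omega - 10}\right|}}{648}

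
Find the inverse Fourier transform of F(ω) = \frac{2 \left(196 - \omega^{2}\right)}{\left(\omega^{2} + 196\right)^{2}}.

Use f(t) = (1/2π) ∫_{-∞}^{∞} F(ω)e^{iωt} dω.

f(t) = e^{- 14 \left|{t}\right|} \left|{t}\right|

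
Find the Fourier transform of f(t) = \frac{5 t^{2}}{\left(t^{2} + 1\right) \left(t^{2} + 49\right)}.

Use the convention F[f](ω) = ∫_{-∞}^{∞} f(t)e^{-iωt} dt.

F(ω) = \frac{5 \pi \left(7 - e^{6 \left|{\omega}\right|}\right) e^{- 7 \left|{\omega}\right|}}{48}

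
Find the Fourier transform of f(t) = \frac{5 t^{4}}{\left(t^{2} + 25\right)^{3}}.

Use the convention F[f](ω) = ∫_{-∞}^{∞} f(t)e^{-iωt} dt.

F(ω) = \frac{\pi \left(25 \omega^{2} - 25 \left|{\omega}\right| + 3\right) e^{- 5 \left|{\omega}\right|}}{8}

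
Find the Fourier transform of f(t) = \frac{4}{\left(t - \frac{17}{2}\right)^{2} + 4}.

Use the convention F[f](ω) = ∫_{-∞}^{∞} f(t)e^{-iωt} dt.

F(ω) = 2 \pi e^{- \frac{17 i \omega}{2} - 2 \left|{\omega}\right|}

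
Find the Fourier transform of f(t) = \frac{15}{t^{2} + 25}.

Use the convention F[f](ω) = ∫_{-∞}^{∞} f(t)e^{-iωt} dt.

F(ω) = 3 \pi e^{- 5 \left|{\omega}\right|}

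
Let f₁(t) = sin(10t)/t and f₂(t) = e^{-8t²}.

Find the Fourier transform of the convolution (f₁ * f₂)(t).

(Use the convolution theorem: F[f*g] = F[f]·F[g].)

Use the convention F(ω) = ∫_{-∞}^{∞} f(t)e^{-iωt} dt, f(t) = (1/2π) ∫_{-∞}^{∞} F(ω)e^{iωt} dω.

F[f₁*f₂](ω) = \begin{cases} \frac{\sqrt{2} \pi^{\frac{3}{2}} e^{- \frac{\omega^{2}}{32}}}{4} & \text{for}\: \omega > -10 \wedge \omega < 10 \\0 & \text{otherwise} \end{cases}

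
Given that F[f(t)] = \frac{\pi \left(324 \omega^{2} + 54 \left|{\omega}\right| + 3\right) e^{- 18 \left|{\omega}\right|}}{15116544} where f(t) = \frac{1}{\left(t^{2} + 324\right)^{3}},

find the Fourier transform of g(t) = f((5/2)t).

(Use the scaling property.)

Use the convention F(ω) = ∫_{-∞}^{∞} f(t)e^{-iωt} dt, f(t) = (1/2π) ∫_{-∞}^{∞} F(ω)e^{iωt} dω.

F[g](ω) = \frac{\pi \left(432 \omega^{2} + 180 \left|{\omega}\right| + 25\right) e^{- \frac{36 \left|{\omega}\right|}{5}}}{314928000}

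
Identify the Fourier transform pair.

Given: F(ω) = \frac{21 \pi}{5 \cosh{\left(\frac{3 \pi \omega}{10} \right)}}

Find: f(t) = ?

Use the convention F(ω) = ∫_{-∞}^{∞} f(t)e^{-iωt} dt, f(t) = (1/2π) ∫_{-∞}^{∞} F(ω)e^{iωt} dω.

f(t) = \frac{7}{\cosh{\left(\frac{5 t}{3} \right)}}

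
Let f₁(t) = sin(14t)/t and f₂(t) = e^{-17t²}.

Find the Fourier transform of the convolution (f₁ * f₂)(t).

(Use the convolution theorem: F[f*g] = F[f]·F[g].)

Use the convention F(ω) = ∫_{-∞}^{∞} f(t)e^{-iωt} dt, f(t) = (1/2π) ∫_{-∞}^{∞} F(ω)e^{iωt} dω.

F[f₁*f₂](ω) = \begin{cases} \frac{\sqrt{17} \pi^{\frac{3}{2}} e^{- \frac{\omega^{2}}{68}}}{17} & \text{for}\: \omega > -14 \wedge \omega < 14 \\0 & \text{otherwise} \end{cases}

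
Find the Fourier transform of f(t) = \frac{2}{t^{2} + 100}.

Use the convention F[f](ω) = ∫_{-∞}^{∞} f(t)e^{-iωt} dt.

F(ω) = \frac{\pi e^{- 10 \left|{\omega}\right|}}{5}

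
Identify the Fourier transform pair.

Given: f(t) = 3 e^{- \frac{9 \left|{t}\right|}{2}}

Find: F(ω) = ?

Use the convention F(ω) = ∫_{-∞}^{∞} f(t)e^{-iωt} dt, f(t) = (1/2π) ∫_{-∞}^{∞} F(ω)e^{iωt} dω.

F(ω) = \frac{108}{4 \omega^{2} + 81}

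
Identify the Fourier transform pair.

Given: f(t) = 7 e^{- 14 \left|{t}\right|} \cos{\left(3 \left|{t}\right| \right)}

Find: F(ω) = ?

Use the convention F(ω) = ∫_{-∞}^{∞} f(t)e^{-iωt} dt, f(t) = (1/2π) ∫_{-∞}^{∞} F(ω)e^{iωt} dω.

F(ω) = \frac{196 \left(\omega^{2} + 205\right)}{\omega^{4} + 374 \omega^{2} + 42025}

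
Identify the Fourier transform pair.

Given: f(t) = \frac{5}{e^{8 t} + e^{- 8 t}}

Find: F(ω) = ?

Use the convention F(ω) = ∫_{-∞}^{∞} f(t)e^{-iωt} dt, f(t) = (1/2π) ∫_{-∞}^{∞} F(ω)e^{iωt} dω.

F(ω) = \frac{5 \pi}{16 \cosh{\left(\frac{\pi \omega}{16} \right)}}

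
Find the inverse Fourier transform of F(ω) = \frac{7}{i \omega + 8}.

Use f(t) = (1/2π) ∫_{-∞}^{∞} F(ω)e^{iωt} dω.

f(t) = 7 e^{- 8 t} u\left(t\right)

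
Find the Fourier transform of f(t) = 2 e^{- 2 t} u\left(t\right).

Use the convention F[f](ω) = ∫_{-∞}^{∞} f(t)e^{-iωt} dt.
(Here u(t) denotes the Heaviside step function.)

F(ω) = \frac{2}{i \omega + 2}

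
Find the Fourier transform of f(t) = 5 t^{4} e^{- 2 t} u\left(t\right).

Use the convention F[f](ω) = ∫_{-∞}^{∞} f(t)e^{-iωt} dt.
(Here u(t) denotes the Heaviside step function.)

F(ω) = \frac{120}{\left(i \omega + 2\right)^{5}}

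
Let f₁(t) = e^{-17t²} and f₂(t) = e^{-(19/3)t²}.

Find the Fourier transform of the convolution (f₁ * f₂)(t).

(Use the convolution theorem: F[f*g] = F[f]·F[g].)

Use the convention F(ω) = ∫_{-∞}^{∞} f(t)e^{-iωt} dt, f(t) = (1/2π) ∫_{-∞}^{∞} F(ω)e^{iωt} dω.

F[f₁*f₂](ω) = \frac{\sqrt{969} \pi e^{- \frac{35 \omega^{2}}{646}}}{323}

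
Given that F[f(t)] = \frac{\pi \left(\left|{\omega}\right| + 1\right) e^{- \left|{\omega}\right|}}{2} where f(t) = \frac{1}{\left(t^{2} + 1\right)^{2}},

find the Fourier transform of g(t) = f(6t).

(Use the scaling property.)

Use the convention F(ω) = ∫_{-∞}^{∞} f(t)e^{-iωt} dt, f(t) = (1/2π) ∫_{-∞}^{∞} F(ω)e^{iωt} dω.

F[g](ω) = \frac{\pi \left(\left|{\omega}\right| + 6\right) e^{- \frac{\left|{\omega}\right|}{6}}}{72}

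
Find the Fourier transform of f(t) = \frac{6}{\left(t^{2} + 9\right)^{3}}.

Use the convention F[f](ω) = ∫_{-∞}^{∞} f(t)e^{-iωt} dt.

F(ω) = \frac{\pi \left(3 \omega^{2} + 3 \left|{\omega}\right| + 1\right) e^{- 3 \left|{\omega}\right|}}{108}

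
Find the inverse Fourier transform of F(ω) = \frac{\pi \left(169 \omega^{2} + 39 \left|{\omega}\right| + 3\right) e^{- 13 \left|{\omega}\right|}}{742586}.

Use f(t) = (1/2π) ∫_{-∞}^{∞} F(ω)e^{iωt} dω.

f(t) = \frac{4}{\left(t^{2} + 169\right)^{3}}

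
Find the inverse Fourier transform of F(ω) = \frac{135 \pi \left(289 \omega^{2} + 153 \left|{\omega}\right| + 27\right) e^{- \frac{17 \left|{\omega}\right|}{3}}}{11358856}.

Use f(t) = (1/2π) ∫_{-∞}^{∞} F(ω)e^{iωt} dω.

f(t) = \frac{5}{\left(t^{2} + \frac{289}{9}\right)^{3}}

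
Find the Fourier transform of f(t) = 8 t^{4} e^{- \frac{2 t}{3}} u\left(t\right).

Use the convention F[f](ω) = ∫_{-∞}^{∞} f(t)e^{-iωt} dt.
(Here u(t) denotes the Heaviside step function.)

F(ω) = \frac{46656}{\left(3 i \omega + 2\right)^{5}}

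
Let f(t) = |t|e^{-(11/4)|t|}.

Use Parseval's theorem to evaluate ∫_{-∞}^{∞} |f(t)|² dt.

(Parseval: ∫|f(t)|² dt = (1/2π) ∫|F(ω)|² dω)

∫|f(t)|² dt = \frac{32}{1331}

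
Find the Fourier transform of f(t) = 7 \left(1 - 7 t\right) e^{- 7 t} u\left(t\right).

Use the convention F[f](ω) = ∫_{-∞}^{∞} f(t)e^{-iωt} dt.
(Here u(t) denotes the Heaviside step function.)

F(ω) = \frac{7 i \omega}{- \omega^{2} + 14 i \omega + 49}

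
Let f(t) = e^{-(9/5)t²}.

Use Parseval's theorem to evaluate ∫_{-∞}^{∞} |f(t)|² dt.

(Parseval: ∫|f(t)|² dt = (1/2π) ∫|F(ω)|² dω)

∫|f(t)|² dt = \frac{\sqrt{10} \sqrt{\pi}}{6}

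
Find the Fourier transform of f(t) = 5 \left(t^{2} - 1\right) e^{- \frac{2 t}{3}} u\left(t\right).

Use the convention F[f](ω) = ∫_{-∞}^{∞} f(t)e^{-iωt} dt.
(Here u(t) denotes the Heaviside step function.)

F(ω) = \frac{15 \left(54 i \omega - \left(3 i \omega + 2\right)^{3} + 36\right)}{\left(3 i \omega + 2\right)^{4}}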